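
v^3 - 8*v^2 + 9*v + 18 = (v - 6)*(v - 3)*(v + 1)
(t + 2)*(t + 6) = t^2 + 8*t + 12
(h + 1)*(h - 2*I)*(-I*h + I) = -I*h^3 - 2*h^2 + I*h + 2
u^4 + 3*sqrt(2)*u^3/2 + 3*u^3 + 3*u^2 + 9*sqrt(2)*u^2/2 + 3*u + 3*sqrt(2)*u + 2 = (u + 1)*(u + 2)*(u + sqrt(2)/2)*(u + sqrt(2))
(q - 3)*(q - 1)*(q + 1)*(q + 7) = q^4 + 4*q^3 - 22*q^2 - 4*q + 21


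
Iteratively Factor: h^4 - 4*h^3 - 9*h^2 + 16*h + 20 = (h + 2)*(h^3 - 6*h^2 + 3*h + 10) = (h - 5)*(h + 2)*(h^2 - h - 2) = (h - 5)*(h + 1)*(h + 2)*(h - 2)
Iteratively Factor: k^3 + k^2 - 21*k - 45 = (k + 3)*(k^2 - 2*k - 15) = (k - 5)*(k + 3)*(k + 3)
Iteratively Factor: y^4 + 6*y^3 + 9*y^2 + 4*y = (y + 1)*(y^3 + 5*y^2 + 4*y) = (y + 1)^2*(y^2 + 4*y) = y*(y + 1)^2*(y + 4)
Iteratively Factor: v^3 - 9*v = (v + 3)*(v^2 - 3*v) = (v - 3)*(v + 3)*(v)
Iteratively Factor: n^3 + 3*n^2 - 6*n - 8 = (n + 4)*(n^2 - n - 2) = (n - 2)*(n + 4)*(n + 1)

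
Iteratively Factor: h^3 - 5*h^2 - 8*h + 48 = (h - 4)*(h^2 - h - 12) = (h - 4)^2*(h + 3)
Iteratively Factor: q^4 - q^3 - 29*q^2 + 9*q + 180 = (q - 5)*(q^3 + 4*q^2 - 9*q - 36) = (q - 5)*(q - 3)*(q^2 + 7*q + 12) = (q - 5)*(q - 3)*(q + 4)*(q + 3)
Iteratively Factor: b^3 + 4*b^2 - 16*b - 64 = (b - 4)*(b^2 + 8*b + 16) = (b - 4)*(b + 4)*(b + 4)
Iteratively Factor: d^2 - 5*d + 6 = (d - 3)*(d - 2)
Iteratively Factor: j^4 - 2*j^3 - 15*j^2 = (j)*(j^3 - 2*j^2 - 15*j) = j*(j - 5)*(j^2 + 3*j) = j^2*(j - 5)*(j + 3)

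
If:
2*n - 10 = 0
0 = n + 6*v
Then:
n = 5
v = -5/6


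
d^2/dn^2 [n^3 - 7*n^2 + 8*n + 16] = 6*n - 14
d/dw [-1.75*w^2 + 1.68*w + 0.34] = 1.68 - 3.5*w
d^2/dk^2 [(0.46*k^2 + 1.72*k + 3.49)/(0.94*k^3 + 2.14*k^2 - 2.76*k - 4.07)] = (0.812912000000001*k^6 + 9.11875199999999*k^5 + 64.925424*k^4 + 167.078344*k^3 + 144.573648*k^2 + 46.317372*k + 90.562752)/(0.830584*k^9 + 5.672712*k^8 + 5.598264*k^7 - 34.300508*k^6 - 65.560728*k^5 + 56.343324*k^4 + 169.92273*k^3 + 13.335762*k^2 - 137.157372*k - 67.419143)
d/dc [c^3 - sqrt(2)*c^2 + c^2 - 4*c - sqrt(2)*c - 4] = 3*c^2 - 2*sqrt(2)*c + 2*c - 4 - sqrt(2)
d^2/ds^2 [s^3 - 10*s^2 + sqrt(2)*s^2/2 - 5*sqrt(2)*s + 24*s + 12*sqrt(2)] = 6*s - 20 + sqrt(2)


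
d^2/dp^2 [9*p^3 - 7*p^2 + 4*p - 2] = 54*p - 14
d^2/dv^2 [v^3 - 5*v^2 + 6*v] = 6*v - 10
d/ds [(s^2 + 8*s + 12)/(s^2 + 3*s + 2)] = -5/(s^2 + 2*s + 1)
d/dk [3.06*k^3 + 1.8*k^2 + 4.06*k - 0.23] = 9.18*k^2 + 3.6*k + 4.06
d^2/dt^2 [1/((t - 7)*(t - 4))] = 2*((t - 7)^2 + (t - 7)*(t - 4) + (t - 4)^2)/((t - 7)^3*(t - 4)^3)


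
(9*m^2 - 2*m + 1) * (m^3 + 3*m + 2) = 9*m^5 - 2*m^4 + 28*m^3 + 12*m^2 - m + 2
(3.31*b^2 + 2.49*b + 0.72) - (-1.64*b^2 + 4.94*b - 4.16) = 4.95*b^2 - 2.45*b + 4.88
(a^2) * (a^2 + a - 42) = a^4 + a^3 - 42*a^2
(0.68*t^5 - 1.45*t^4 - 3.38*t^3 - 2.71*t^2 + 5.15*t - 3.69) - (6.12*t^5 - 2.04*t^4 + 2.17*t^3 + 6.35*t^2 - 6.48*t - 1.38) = -5.44*t^5 + 0.59*t^4 - 5.55*t^3 - 9.06*t^2 + 11.63*t - 2.31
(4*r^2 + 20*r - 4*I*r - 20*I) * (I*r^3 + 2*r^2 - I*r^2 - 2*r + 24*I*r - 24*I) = 4*I*r^5 + 12*r^4 + 16*I*r^4 + 48*r^3 + 68*I*r^3 + 36*r^2 + 352*I*r^2 + 384*r - 440*I*r - 480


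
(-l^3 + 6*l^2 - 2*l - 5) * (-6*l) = 6*l^4 - 36*l^3 + 12*l^2 + 30*l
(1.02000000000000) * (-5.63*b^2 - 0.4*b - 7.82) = -5.7426*b^2 - 0.408*b - 7.9764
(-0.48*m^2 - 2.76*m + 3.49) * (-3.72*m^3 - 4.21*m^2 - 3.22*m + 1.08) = 1.7856*m^5 + 12.288*m^4 + 0.182399999999998*m^3 - 6.3241*m^2 - 14.2186*m + 3.7692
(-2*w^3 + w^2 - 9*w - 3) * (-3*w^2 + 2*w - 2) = 6*w^5 - 7*w^4 + 33*w^3 - 11*w^2 + 12*w + 6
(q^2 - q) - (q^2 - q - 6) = 6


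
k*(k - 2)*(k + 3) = k^3 + k^2 - 6*k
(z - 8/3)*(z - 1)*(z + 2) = z^3 - 5*z^2/3 - 14*z/3 + 16/3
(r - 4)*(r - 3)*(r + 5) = r^3 - 2*r^2 - 23*r + 60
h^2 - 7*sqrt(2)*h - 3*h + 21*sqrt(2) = (h - 3)*(h - 7*sqrt(2))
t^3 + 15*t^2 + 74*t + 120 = (t + 4)*(t + 5)*(t + 6)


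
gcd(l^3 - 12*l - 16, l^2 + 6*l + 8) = l + 2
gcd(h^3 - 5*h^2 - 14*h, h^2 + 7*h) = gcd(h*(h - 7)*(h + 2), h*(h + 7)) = h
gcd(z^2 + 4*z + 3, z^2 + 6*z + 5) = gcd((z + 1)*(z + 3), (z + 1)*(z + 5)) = z + 1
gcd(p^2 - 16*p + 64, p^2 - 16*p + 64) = p^2 - 16*p + 64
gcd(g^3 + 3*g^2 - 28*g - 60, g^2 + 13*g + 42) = g + 6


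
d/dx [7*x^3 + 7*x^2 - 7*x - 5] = 21*x^2 + 14*x - 7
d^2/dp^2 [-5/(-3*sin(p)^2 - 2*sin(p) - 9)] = 10*(-18*sin(p)^4 - 9*sin(p)^3 + 79*sin(p)^2 + 27*sin(p) - 23)/(3*sin(p)^2 + 2*sin(p) + 9)^3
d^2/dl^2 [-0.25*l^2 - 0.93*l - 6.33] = -0.500000000000000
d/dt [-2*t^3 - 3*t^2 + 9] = 6*t*(-t - 1)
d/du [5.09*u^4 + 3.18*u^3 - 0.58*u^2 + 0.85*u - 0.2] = 20.36*u^3 + 9.54*u^2 - 1.16*u + 0.85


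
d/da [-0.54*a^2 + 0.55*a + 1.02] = 0.55 - 1.08*a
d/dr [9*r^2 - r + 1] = 18*r - 1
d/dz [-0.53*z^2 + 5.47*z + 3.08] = 5.47 - 1.06*z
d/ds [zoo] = 0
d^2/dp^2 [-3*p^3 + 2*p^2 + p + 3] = 4 - 18*p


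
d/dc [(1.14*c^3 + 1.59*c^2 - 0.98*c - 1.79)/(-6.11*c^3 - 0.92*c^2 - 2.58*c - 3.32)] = (8.6661*c^4 - 17.858*c^3 - 49.1689*c^2 - 13.8512*c - 1.3646)/(37.3321*c^6 + 11.2424*c^5 + 32.374*c^4 + 45.3176*c^3 + 12.7652*c^2 + 17.1312*c + 11.0224)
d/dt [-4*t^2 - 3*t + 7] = -8*t - 3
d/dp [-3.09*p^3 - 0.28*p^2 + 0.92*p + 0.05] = -9.27*p^2 - 0.56*p + 0.92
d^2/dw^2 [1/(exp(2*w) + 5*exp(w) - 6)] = (2*(2*exp(w) + 5)^2*exp(w) - (4*exp(w) + 5)*(exp(2*w) + 5*exp(w) - 6))*exp(w)/(exp(2*w) + 5*exp(w) - 6)^3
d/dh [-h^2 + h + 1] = 1 - 2*h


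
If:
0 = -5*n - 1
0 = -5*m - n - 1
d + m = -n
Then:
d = 9/25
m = -4/25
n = -1/5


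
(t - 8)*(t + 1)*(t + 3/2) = t^3 - 11*t^2/2 - 37*t/2 - 12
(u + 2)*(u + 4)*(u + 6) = u^3 + 12*u^2 + 44*u + 48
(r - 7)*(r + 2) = r^2 - 5*r - 14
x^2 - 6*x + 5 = (x - 5)*(x - 1)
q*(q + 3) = q^2 + 3*q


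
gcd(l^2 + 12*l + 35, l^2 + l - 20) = l + 5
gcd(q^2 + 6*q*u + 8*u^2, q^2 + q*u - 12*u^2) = q + 4*u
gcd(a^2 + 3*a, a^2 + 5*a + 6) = a + 3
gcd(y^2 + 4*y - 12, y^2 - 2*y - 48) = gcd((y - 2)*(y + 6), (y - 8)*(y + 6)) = y + 6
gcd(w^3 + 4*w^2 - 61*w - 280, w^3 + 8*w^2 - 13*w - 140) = w^2 + 12*w + 35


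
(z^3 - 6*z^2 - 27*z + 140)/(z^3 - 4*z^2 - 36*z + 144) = (z^2 - 2*z - 35)/(z^2 - 36)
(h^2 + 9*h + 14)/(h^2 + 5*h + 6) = (h + 7)/(h + 3)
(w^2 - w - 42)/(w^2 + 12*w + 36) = (w - 7)/(w + 6)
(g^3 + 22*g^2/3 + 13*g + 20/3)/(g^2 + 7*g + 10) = (3*g^2 + 7*g + 4)/(3*(g + 2))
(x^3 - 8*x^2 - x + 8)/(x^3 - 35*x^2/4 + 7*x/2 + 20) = 4*(x^2 - 1)/(4*x^2 - 3*x - 10)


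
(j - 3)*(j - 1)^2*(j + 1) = j^4 - 4*j^3 + 2*j^2 + 4*j - 3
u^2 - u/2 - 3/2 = (u - 3/2)*(u + 1)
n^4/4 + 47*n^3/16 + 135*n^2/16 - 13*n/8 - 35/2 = (n/4 + 1)*(n - 5/4)*(n + 2)*(n + 7)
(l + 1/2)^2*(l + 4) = l^3 + 5*l^2 + 17*l/4 + 1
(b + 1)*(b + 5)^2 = b^3 + 11*b^2 + 35*b + 25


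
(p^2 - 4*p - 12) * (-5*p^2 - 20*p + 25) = -5*p^4 + 165*p^2 + 140*p - 300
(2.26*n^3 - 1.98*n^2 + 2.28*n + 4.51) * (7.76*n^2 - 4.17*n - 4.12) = 17.5376*n^5 - 24.789*n^4 + 16.6382*n^3 + 33.6476*n^2 - 28.2003*n - 18.5812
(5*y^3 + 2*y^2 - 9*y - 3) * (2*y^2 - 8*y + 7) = 10*y^5 - 36*y^4 + y^3 + 80*y^2 - 39*y - 21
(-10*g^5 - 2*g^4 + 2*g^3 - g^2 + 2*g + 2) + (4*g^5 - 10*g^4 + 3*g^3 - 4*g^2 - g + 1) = -6*g^5 - 12*g^4 + 5*g^3 - 5*g^2 + g + 3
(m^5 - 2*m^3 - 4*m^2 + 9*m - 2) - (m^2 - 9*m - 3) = m^5 - 2*m^3 - 5*m^2 + 18*m + 1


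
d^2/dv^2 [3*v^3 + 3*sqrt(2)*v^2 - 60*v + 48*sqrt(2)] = 18*v + 6*sqrt(2)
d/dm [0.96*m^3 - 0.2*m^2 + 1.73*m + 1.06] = 2.88*m^2 - 0.4*m + 1.73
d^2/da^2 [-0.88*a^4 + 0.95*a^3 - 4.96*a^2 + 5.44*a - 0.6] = -10.56*a^2 + 5.7*a - 9.92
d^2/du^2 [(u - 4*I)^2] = 2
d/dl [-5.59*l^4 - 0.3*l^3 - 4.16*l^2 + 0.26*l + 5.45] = -22.36*l^3 - 0.9*l^2 - 8.32*l + 0.26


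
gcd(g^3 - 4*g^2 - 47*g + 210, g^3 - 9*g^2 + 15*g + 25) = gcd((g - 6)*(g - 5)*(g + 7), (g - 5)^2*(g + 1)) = g - 5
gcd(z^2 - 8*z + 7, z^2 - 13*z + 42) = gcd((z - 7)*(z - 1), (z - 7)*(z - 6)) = z - 7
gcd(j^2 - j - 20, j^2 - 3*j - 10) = j - 5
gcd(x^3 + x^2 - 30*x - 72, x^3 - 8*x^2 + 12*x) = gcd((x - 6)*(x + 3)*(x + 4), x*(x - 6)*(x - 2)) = x - 6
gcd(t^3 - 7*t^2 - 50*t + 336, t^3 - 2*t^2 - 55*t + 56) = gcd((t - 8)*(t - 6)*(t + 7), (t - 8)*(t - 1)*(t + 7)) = t^2 - t - 56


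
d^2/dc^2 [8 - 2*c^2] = -4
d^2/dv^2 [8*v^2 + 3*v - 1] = 16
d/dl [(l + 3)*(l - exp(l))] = l + (1 - exp(l))*(l + 3) - exp(l)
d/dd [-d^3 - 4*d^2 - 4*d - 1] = -3*d^2 - 8*d - 4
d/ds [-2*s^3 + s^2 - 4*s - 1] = -6*s^2 + 2*s - 4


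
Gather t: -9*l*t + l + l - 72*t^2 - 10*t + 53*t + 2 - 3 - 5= 2*l - 72*t^2 + t*(43 - 9*l) - 6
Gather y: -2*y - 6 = -2*y - 6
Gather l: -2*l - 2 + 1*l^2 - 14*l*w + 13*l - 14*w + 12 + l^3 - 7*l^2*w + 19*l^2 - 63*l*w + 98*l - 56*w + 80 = l^3 + l^2*(20 - 7*w) + l*(109 - 77*w) - 70*w + 90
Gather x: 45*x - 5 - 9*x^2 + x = -9*x^2 + 46*x - 5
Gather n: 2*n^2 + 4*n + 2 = 2*n^2 + 4*n + 2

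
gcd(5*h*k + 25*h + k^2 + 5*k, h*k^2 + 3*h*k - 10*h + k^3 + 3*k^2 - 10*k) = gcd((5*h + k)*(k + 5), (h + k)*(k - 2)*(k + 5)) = k + 5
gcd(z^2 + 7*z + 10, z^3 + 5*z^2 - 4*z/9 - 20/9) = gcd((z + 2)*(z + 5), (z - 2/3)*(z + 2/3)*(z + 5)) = z + 5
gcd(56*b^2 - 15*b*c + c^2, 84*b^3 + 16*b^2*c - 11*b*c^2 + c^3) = 7*b - c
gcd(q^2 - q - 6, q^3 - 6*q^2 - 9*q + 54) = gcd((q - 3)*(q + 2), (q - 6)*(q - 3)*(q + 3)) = q - 3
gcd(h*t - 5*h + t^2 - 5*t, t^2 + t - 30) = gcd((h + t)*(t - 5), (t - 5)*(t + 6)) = t - 5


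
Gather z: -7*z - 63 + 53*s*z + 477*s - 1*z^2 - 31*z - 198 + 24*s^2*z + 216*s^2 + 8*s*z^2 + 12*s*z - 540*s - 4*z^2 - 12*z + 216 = 216*s^2 - 63*s + z^2*(8*s - 5) + z*(24*s^2 + 65*s - 50) - 45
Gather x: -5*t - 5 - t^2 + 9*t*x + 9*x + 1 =-t^2 - 5*t + x*(9*t + 9) - 4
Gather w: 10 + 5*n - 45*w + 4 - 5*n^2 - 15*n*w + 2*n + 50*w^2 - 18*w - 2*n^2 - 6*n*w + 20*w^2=-7*n^2 + 7*n + 70*w^2 + w*(-21*n - 63) + 14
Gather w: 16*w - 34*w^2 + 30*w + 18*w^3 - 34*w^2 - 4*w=18*w^3 - 68*w^2 + 42*w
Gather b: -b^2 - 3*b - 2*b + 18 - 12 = -b^2 - 5*b + 6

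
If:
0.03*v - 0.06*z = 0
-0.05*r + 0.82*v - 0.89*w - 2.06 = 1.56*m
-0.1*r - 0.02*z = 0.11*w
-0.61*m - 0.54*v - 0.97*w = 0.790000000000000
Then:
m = 2.4927030930916*z - 1.3334163470638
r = 2.74907605717986*z - 0.0265179060616626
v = 2.0*z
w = 0.0241071873287842 - 2.68097823379987*z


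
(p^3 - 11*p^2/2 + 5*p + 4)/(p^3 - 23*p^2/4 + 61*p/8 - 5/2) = 4*(2*p^2 - 3*p - 2)/(8*p^2 - 14*p + 5)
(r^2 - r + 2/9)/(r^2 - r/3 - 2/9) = (3*r - 1)/(3*r + 1)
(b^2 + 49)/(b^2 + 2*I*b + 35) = (b - 7*I)/(b - 5*I)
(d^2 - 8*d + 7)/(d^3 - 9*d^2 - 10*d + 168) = (d - 1)/(d^2 - 2*d - 24)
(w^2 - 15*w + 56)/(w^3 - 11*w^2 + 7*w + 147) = (w - 8)/(w^2 - 4*w - 21)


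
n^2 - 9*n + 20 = (n - 5)*(n - 4)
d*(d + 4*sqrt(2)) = d^2 + 4*sqrt(2)*d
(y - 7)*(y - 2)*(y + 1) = y^3 - 8*y^2 + 5*y + 14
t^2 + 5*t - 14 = (t - 2)*(t + 7)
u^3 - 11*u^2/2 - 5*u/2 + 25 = (u - 5)*(u - 5/2)*(u + 2)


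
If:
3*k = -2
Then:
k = -2/3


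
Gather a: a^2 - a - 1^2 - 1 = a^2 - a - 2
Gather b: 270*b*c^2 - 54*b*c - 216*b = b*(270*c^2 - 54*c - 216)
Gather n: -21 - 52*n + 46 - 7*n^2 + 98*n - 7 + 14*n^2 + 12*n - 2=7*n^2 + 58*n + 16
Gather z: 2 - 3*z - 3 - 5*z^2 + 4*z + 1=-5*z^2 + z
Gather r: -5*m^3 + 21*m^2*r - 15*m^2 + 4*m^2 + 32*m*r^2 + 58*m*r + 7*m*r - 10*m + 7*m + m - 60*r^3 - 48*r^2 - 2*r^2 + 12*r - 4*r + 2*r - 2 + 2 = -5*m^3 - 11*m^2 - 2*m - 60*r^3 + r^2*(32*m - 50) + r*(21*m^2 + 65*m + 10)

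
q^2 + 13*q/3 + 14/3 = (q + 2)*(q + 7/3)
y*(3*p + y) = 3*p*y + y^2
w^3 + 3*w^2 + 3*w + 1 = (w + 1)^3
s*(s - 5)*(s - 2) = s^3 - 7*s^2 + 10*s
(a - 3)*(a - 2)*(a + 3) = a^3 - 2*a^2 - 9*a + 18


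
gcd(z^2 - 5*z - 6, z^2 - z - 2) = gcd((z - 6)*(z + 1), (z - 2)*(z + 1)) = z + 1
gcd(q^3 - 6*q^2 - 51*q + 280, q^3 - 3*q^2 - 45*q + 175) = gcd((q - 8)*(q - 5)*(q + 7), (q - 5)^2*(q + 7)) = q^2 + 2*q - 35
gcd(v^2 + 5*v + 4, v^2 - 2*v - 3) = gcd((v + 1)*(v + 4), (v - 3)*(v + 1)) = v + 1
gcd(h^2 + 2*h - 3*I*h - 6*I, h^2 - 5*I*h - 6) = h - 3*I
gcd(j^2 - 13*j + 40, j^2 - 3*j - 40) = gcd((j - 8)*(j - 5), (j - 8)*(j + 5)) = j - 8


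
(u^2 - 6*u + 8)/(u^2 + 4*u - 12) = (u - 4)/(u + 6)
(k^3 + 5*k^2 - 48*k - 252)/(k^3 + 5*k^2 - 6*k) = (k^2 - k - 42)/(k*(k - 1))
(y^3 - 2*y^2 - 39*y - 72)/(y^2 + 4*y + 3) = (y^2 - 5*y - 24)/(y + 1)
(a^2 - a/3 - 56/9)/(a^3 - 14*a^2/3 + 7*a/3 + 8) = (a + 7/3)/(a^2 - 2*a - 3)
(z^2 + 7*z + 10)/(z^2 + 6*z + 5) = (z + 2)/(z + 1)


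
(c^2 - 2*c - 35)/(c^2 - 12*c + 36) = (c^2 - 2*c - 35)/(c^2 - 12*c + 36)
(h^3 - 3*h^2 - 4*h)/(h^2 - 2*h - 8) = h*(h + 1)/(h + 2)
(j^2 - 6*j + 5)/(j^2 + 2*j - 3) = (j - 5)/(j + 3)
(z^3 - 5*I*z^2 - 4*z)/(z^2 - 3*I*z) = (z^2 - 5*I*z - 4)/(z - 3*I)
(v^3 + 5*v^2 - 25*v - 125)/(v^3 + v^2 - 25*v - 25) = (v + 5)/(v + 1)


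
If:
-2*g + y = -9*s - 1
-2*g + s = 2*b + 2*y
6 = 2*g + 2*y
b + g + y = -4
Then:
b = -7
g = -68/3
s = -8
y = 77/3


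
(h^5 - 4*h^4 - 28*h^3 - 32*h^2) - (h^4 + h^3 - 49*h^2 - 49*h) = h^5 - 5*h^4 - 29*h^3 + 17*h^2 + 49*h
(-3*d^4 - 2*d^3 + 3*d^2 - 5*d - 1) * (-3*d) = 9*d^5 + 6*d^4 - 9*d^3 + 15*d^2 + 3*d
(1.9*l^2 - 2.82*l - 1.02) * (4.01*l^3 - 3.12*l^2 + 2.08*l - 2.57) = 7.619*l^5 - 17.2362*l^4 + 8.6602*l^3 - 7.5662*l^2 + 5.1258*l + 2.6214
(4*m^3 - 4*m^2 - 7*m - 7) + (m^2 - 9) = 4*m^3 - 3*m^2 - 7*m - 16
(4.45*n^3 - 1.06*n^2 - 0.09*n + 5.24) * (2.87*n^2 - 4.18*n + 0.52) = 12.7715*n^5 - 21.6432*n^4 + 6.4865*n^3 + 14.8638*n^2 - 21.95*n + 2.7248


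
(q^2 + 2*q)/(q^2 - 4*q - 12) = q/(q - 6)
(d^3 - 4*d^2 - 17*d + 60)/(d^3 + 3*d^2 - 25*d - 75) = (d^2 + d - 12)/(d^2 + 8*d + 15)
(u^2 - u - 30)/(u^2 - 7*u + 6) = (u + 5)/(u - 1)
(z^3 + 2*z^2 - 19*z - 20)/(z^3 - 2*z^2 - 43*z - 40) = (z - 4)/(z - 8)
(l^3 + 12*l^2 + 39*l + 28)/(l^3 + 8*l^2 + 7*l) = (l + 4)/l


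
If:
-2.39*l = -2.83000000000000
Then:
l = 1.18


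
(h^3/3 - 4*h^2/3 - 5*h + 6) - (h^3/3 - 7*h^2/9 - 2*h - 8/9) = -5*h^2/9 - 3*h + 62/9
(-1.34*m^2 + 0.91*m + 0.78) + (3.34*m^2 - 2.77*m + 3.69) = 2.0*m^2 - 1.86*m + 4.47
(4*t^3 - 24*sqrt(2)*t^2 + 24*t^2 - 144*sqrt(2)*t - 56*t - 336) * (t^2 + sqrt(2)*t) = 4*t^5 - 20*sqrt(2)*t^4 + 24*t^4 - 120*sqrt(2)*t^3 - 104*t^3 - 624*t^2 - 56*sqrt(2)*t^2 - 336*sqrt(2)*t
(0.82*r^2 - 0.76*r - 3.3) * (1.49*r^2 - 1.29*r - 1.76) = 1.2218*r^4 - 2.1902*r^3 - 5.3798*r^2 + 5.5946*r + 5.808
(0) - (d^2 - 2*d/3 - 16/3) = -d^2 + 2*d/3 + 16/3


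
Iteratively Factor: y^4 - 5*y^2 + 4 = (y + 2)*(y^3 - 2*y^2 - y + 2) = (y - 1)*(y + 2)*(y^2 - y - 2) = (y - 1)*(y + 1)*(y + 2)*(y - 2)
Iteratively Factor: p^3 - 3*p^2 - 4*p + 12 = (p - 2)*(p^2 - p - 6) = (p - 2)*(p + 2)*(p - 3)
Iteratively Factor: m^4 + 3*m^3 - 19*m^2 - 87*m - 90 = (m + 3)*(m^3 - 19*m - 30) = (m + 3)^2*(m^2 - 3*m - 10) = (m + 2)*(m + 3)^2*(m - 5)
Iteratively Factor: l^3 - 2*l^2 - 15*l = (l - 5)*(l^2 + 3*l) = (l - 5)*(l + 3)*(l)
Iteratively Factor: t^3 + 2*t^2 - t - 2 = (t - 1)*(t^2 + 3*t + 2) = (t - 1)*(t + 2)*(t + 1)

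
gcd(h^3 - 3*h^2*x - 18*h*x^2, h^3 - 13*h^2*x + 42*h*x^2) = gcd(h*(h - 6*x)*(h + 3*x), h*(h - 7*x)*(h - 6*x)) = -h^2 + 6*h*x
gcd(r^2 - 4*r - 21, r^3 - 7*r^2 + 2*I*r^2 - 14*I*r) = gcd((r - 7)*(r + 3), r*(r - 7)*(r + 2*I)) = r - 7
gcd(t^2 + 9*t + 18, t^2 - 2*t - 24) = 1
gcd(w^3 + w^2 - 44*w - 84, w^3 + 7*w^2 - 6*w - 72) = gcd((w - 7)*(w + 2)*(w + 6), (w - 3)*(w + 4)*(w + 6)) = w + 6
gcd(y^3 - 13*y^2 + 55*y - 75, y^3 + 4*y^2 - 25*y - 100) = y - 5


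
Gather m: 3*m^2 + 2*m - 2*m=3*m^2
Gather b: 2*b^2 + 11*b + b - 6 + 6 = 2*b^2 + 12*b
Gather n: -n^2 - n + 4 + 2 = -n^2 - n + 6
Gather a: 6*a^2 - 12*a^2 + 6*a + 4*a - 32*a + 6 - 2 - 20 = -6*a^2 - 22*a - 16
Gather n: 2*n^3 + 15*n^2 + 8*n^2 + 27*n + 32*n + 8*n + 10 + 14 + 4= 2*n^3 + 23*n^2 + 67*n + 28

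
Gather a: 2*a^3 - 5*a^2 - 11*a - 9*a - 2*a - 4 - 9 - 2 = 2*a^3 - 5*a^2 - 22*a - 15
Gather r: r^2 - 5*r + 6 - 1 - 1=r^2 - 5*r + 4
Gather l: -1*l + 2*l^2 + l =2*l^2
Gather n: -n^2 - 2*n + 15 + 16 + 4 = -n^2 - 2*n + 35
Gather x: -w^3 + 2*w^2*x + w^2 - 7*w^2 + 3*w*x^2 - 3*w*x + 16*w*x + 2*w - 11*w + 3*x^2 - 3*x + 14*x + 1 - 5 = -w^3 - 6*w^2 - 9*w + x^2*(3*w + 3) + x*(2*w^2 + 13*w + 11) - 4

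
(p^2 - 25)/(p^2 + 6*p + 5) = (p - 5)/(p + 1)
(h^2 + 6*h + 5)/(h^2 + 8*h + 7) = (h + 5)/(h + 7)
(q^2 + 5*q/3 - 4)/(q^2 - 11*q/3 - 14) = (-3*q^2 - 5*q + 12)/(-3*q^2 + 11*q + 42)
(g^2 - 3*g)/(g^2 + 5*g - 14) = g*(g - 3)/(g^2 + 5*g - 14)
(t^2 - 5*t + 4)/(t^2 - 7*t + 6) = (t - 4)/(t - 6)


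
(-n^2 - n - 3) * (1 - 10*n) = 10*n^3 + 9*n^2 + 29*n - 3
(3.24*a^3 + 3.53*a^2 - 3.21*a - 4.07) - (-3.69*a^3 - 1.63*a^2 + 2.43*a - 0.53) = 6.93*a^3 + 5.16*a^2 - 5.64*a - 3.54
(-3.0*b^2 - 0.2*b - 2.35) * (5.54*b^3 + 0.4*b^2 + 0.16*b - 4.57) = -16.62*b^5 - 2.308*b^4 - 13.579*b^3 + 12.738*b^2 + 0.538*b + 10.7395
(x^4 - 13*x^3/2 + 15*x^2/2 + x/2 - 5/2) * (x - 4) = x^5 - 21*x^4/2 + 67*x^3/2 - 59*x^2/2 - 9*x/2 + 10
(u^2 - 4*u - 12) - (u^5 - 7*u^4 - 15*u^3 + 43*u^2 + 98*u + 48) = -u^5 + 7*u^4 + 15*u^3 - 42*u^2 - 102*u - 60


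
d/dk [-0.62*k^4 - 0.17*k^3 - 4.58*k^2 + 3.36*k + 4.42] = -2.48*k^3 - 0.51*k^2 - 9.16*k + 3.36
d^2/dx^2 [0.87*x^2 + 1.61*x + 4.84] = 1.74000000000000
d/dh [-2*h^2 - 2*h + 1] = -4*h - 2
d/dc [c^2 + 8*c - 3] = 2*c + 8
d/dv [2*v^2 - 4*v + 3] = 4*v - 4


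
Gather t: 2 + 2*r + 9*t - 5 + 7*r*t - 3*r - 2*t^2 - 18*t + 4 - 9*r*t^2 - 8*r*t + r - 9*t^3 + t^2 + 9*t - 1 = -r*t - 9*t^3 + t^2*(-9*r - 1)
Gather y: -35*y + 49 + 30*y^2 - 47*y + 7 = 30*y^2 - 82*y + 56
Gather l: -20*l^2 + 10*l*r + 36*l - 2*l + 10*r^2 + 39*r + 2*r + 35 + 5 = -20*l^2 + l*(10*r + 34) + 10*r^2 + 41*r + 40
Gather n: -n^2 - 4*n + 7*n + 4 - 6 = -n^2 + 3*n - 2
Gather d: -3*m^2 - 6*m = -3*m^2 - 6*m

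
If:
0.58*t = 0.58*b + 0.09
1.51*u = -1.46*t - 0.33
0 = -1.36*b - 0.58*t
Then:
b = -0.05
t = 0.11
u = -0.32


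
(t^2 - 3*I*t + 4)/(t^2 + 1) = (t - 4*I)/(t - I)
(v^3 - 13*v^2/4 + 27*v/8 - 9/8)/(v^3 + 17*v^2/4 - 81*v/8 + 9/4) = (4*v^2 - 7*v + 3)/(4*v^2 + 23*v - 6)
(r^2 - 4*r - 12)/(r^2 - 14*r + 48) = (r + 2)/(r - 8)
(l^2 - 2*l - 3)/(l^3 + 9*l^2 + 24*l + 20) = (l^2 - 2*l - 3)/(l^3 + 9*l^2 + 24*l + 20)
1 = 1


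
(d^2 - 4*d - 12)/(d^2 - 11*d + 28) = (d^2 - 4*d - 12)/(d^2 - 11*d + 28)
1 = 1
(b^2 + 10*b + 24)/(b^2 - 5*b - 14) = (b^2 + 10*b + 24)/(b^2 - 5*b - 14)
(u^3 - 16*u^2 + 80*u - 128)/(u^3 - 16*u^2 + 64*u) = (u^2 - 8*u + 16)/(u*(u - 8))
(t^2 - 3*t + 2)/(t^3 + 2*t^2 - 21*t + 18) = (t - 2)/(t^2 + 3*t - 18)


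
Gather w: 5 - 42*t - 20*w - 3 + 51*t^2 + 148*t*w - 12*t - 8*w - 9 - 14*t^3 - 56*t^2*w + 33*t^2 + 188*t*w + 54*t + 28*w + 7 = -14*t^3 + 84*t^2 + w*(-56*t^2 + 336*t)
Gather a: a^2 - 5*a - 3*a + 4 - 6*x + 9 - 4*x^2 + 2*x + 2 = a^2 - 8*a - 4*x^2 - 4*x + 15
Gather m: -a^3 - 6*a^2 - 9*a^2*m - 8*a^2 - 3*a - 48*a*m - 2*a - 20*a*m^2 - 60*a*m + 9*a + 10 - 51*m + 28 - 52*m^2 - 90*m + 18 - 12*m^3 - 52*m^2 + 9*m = -a^3 - 14*a^2 + 4*a - 12*m^3 + m^2*(-20*a - 104) + m*(-9*a^2 - 108*a - 132) + 56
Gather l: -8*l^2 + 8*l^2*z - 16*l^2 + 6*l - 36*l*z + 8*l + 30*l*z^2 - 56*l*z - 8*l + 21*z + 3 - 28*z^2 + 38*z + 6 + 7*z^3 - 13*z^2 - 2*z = l^2*(8*z - 24) + l*(30*z^2 - 92*z + 6) + 7*z^3 - 41*z^2 + 57*z + 9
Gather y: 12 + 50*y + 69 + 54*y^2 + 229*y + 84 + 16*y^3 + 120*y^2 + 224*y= 16*y^3 + 174*y^2 + 503*y + 165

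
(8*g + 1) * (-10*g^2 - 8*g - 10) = -80*g^3 - 74*g^2 - 88*g - 10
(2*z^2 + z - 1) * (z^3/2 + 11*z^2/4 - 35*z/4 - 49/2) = z^5 + 6*z^4 - 61*z^3/4 - 121*z^2/2 - 63*z/4 + 49/2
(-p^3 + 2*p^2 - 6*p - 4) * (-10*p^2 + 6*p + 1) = 10*p^5 - 26*p^4 + 71*p^3 + 6*p^2 - 30*p - 4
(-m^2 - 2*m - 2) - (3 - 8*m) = -m^2 + 6*m - 5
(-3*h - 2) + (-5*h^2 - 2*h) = -5*h^2 - 5*h - 2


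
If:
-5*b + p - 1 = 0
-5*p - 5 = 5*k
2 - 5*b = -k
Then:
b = 0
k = -2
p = 1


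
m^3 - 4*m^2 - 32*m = m*(m - 8)*(m + 4)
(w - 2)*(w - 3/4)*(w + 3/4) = w^3 - 2*w^2 - 9*w/16 + 9/8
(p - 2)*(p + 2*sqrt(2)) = p^2 - 2*p + 2*sqrt(2)*p - 4*sqrt(2)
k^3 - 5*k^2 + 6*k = k*(k - 3)*(k - 2)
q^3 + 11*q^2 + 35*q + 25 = (q + 1)*(q + 5)^2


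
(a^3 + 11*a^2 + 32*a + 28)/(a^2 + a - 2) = (a^2 + 9*a + 14)/(a - 1)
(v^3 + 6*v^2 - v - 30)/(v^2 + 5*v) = v + 1 - 6/v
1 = 1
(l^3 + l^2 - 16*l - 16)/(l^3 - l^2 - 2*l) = (l^2 - 16)/(l*(l - 2))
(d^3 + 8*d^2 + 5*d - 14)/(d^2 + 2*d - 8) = (d^3 + 8*d^2 + 5*d - 14)/(d^2 + 2*d - 8)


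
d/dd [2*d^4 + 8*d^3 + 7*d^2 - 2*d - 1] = 8*d^3 + 24*d^2 + 14*d - 2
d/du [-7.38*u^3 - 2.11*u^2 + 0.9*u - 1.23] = -22.14*u^2 - 4.22*u + 0.9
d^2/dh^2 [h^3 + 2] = 6*h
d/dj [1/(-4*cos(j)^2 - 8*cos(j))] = -(sin(j)/cos(j)^2 + tan(j))/(2*(cos(j) + 2)^2)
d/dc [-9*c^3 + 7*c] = 7 - 27*c^2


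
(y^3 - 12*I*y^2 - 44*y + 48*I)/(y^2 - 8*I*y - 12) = y - 4*I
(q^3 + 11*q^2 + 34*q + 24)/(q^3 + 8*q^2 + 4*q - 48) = (q + 1)/(q - 2)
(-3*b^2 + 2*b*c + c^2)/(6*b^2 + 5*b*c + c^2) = (-b + c)/(2*b + c)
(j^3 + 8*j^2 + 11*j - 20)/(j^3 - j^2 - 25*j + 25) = (j + 4)/(j - 5)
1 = 1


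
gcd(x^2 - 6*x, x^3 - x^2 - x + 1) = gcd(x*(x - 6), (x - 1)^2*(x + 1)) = 1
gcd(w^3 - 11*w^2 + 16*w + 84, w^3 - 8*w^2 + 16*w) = 1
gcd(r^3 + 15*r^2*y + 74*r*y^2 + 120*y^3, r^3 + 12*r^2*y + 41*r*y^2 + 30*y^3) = r^2 + 11*r*y + 30*y^2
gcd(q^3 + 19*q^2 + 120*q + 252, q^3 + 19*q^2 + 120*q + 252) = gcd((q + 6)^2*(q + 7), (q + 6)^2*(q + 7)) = q^3 + 19*q^2 + 120*q + 252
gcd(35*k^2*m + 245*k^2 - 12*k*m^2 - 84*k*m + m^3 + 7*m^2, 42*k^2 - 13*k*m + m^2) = 7*k - m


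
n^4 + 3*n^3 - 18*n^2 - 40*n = n*(n - 4)*(n + 2)*(n + 5)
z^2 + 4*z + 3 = (z + 1)*(z + 3)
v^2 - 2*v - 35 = (v - 7)*(v + 5)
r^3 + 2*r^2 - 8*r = r*(r - 2)*(r + 4)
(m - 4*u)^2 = m^2 - 8*m*u + 16*u^2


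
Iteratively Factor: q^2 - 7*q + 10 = (q - 5)*(q - 2)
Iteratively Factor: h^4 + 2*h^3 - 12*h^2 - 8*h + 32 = (h + 4)*(h^3 - 2*h^2 - 4*h + 8) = (h + 2)*(h + 4)*(h^2 - 4*h + 4) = (h - 2)*(h + 2)*(h + 4)*(h - 2)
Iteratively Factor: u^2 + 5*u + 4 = (u + 4)*(u + 1)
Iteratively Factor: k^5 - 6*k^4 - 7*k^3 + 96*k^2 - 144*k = (k - 4)*(k^4 - 2*k^3 - 15*k^2 + 36*k) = (k - 4)*(k - 3)*(k^3 + k^2 - 12*k) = k*(k - 4)*(k - 3)*(k^2 + k - 12) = k*(k - 4)*(k - 3)^2*(k + 4)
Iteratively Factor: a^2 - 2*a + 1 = (a - 1)*(a - 1)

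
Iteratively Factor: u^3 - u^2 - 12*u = (u + 3)*(u^2 - 4*u) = u*(u + 3)*(u - 4)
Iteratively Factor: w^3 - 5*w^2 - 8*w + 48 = (w - 4)*(w^2 - w - 12) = (w - 4)^2*(w + 3)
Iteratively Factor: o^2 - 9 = (o + 3)*(o - 3)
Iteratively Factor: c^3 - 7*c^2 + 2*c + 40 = (c - 4)*(c^2 - 3*c - 10) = (c - 4)*(c + 2)*(c - 5)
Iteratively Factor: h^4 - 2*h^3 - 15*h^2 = (h - 5)*(h^3 + 3*h^2) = h*(h - 5)*(h^2 + 3*h) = h^2*(h - 5)*(h + 3)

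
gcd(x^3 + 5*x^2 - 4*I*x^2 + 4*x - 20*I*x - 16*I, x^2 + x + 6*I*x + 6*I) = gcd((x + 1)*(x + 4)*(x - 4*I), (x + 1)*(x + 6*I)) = x + 1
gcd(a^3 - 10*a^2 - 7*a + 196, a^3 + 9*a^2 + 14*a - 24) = a + 4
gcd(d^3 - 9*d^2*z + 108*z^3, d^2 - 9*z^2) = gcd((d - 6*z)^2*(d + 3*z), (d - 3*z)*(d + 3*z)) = d + 3*z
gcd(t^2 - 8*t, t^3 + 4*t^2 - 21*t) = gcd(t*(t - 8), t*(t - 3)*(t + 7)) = t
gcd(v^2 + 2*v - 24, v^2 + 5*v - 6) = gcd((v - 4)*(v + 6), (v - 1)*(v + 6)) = v + 6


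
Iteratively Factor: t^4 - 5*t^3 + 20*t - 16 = (t + 2)*(t^3 - 7*t^2 + 14*t - 8) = (t - 4)*(t + 2)*(t^2 - 3*t + 2) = (t - 4)*(t - 1)*(t + 2)*(t - 2)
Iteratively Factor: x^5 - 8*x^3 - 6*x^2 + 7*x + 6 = (x - 1)*(x^4 + x^3 - 7*x^2 - 13*x - 6) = (x - 1)*(x + 2)*(x^3 - x^2 - 5*x - 3) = (x - 1)*(x + 1)*(x + 2)*(x^2 - 2*x - 3) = (x - 1)*(x + 1)^2*(x + 2)*(x - 3)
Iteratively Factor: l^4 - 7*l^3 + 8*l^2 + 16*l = (l)*(l^3 - 7*l^2 + 8*l + 16) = l*(l + 1)*(l^2 - 8*l + 16) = l*(l - 4)*(l + 1)*(l - 4)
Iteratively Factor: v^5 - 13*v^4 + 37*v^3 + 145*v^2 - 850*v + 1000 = (v - 5)*(v^4 - 8*v^3 - 3*v^2 + 130*v - 200) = (v - 5)^2*(v^3 - 3*v^2 - 18*v + 40) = (v - 5)^3*(v^2 + 2*v - 8) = (v - 5)^3*(v + 4)*(v - 2)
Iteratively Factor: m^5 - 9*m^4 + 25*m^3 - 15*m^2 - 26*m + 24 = (m + 1)*(m^4 - 10*m^3 + 35*m^2 - 50*m + 24) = (m - 3)*(m + 1)*(m^3 - 7*m^2 + 14*m - 8) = (m - 4)*(m - 3)*(m + 1)*(m^2 - 3*m + 2) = (m - 4)*(m - 3)*(m - 1)*(m + 1)*(m - 2)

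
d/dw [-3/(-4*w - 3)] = -12/(4*w + 3)^2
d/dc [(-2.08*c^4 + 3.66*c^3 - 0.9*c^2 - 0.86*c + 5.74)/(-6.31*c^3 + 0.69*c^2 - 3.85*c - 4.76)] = (13.1248*c^6 - 2.87039999999999*c^5 + 20.8704*c^4 + 0.568000000000001*c^3 + 60.4518*c^2 + 0.646800000000001*c + 26.1926)/(39.8161*c^6 - 8.7078*c^5 + 49.0631*c^4 + 54.7582*c^3 + 8.2537*c^2 + 36.652*c + 22.6576)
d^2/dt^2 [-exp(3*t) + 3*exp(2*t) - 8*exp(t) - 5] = (-9*exp(2*t) + 12*exp(t) - 8)*exp(t)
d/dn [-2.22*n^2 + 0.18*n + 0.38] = 0.18 - 4.44*n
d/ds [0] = 0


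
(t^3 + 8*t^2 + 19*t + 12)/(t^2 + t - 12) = (t^2 + 4*t + 3)/(t - 3)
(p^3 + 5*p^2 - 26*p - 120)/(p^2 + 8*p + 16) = (p^2 + p - 30)/(p + 4)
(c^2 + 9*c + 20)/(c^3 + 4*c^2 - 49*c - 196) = (c + 5)/(c^2 - 49)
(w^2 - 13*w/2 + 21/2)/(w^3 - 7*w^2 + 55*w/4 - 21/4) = 2/(2*w - 1)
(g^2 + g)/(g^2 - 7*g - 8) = g/(g - 8)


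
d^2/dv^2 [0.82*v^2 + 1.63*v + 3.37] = 1.64000000000000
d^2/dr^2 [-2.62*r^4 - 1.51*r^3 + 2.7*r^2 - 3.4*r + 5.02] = -31.44*r^2 - 9.06*r + 5.4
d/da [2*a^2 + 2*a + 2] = 4*a + 2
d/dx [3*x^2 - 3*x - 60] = 6*x - 3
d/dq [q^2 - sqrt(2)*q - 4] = 2*q - sqrt(2)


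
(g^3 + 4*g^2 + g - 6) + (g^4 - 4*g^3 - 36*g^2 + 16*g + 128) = g^4 - 3*g^3 - 32*g^2 + 17*g + 122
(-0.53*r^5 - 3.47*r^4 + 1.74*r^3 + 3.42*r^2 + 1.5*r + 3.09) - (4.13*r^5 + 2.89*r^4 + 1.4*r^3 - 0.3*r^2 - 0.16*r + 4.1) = -4.66*r^5 - 6.36*r^4 + 0.34*r^3 + 3.72*r^2 + 1.66*r - 1.01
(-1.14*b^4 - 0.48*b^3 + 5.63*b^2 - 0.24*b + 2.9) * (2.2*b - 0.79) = -2.508*b^5 - 0.1554*b^4 + 12.7652*b^3 - 4.9757*b^2 + 6.5696*b - 2.291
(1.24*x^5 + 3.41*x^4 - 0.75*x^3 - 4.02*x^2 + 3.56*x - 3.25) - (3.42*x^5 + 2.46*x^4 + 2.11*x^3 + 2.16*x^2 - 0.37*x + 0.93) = -2.18*x^5 + 0.95*x^4 - 2.86*x^3 - 6.18*x^2 + 3.93*x - 4.18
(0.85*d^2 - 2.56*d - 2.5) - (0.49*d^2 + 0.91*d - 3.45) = 0.36*d^2 - 3.47*d + 0.95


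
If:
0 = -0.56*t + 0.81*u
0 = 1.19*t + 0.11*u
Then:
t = 0.00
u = 0.00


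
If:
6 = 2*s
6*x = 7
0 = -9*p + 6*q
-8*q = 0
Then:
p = 0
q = 0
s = 3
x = 7/6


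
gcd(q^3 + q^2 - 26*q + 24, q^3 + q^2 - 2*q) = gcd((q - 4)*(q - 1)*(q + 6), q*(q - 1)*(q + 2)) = q - 1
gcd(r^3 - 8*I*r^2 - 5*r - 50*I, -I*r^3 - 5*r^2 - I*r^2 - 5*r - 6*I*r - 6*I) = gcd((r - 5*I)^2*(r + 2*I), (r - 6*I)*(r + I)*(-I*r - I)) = 1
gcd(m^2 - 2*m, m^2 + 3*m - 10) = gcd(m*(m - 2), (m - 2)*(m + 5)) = m - 2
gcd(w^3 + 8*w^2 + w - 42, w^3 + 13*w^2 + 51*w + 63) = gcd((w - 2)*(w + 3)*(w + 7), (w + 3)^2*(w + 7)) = w^2 + 10*w + 21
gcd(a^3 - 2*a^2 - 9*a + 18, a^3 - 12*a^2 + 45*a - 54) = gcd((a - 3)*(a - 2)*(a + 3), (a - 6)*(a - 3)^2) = a - 3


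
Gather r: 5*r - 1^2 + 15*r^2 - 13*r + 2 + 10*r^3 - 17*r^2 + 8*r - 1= 10*r^3 - 2*r^2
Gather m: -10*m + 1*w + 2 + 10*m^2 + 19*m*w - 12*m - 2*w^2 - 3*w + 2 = 10*m^2 + m*(19*w - 22) - 2*w^2 - 2*w + 4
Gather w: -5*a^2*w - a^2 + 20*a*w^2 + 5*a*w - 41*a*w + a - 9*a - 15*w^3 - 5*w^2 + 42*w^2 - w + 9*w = -a^2 - 8*a - 15*w^3 + w^2*(20*a + 37) + w*(-5*a^2 - 36*a + 8)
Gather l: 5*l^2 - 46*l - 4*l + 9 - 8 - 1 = 5*l^2 - 50*l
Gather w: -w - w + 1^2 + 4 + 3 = 8 - 2*w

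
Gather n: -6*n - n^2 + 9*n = -n^2 + 3*n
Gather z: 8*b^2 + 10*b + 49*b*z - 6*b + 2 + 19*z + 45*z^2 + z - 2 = 8*b^2 + 4*b + 45*z^2 + z*(49*b + 20)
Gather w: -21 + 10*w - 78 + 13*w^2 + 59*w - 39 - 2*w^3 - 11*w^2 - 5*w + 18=-2*w^3 + 2*w^2 + 64*w - 120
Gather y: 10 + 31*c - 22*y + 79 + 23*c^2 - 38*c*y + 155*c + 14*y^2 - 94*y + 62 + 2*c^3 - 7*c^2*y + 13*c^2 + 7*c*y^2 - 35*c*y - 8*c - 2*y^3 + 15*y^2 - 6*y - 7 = 2*c^3 + 36*c^2 + 178*c - 2*y^3 + y^2*(7*c + 29) + y*(-7*c^2 - 73*c - 122) + 144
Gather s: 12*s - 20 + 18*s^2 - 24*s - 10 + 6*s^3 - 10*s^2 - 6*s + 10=6*s^3 + 8*s^2 - 18*s - 20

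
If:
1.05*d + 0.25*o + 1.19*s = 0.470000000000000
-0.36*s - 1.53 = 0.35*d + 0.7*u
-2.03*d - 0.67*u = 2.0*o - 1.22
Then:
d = -6.64728532922603*u - 14.901809780516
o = 6.41199460916442*u + 15.7353369272237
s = 4.51819407008086*u + 10.2378706199461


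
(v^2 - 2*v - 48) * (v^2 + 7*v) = v^4 + 5*v^3 - 62*v^2 - 336*v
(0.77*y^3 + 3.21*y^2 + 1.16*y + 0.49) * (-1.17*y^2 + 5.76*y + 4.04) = -0.9009*y^5 + 0.6795*y^4 + 20.2432*y^3 + 19.0767*y^2 + 7.5088*y + 1.9796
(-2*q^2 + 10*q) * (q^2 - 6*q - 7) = -2*q^4 + 22*q^3 - 46*q^2 - 70*q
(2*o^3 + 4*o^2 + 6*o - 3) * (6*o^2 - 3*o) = 12*o^5 + 18*o^4 + 24*o^3 - 36*o^2 + 9*o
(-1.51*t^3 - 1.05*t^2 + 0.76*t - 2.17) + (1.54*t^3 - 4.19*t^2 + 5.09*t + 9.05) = 0.03*t^3 - 5.24*t^2 + 5.85*t + 6.88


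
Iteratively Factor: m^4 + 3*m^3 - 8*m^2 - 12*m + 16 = (m - 1)*(m^3 + 4*m^2 - 4*m - 16) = (m - 1)*(m + 2)*(m^2 + 2*m - 8) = (m - 1)*(m + 2)*(m + 4)*(m - 2)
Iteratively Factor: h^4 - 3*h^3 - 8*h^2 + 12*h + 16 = (h - 4)*(h^3 + h^2 - 4*h - 4) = (h - 4)*(h + 2)*(h^2 - h - 2) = (h - 4)*(h - 2)*(h + 2)*(h + 1)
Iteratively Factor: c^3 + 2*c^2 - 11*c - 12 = (c - 3)*(c^2 + 5*c + 4) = (c - 3)*(c + 4)*(c + 1)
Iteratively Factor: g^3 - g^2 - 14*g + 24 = (g - 2)*(g^2 + g - 12) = (g - 3)*(g - 2)*(g + 4)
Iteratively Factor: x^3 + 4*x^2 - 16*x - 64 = (x - 4)*(x^2 + 8*x + 16) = (x - 4)*(x + 4)*(x + 4)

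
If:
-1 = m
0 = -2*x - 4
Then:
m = -1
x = -2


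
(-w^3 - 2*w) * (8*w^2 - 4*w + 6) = -8*w^5 + 4*w^4 - 22*w^3 + 8*w^2 - 12*w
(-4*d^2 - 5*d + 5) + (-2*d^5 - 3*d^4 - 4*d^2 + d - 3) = -2*d^5 - 3*d^4 - 8*d^2 - 4*d + 2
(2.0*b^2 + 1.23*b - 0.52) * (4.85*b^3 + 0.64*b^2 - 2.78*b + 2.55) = 9.7*b^5 + 7.2455*b^4 - 7.2948*b^3 + 1.3478*b^2 + 4.5821*b - 1.326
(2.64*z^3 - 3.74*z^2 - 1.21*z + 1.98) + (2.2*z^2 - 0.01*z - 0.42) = 2.64*z^3 - 1.54*z^2 - 1.22*z + 1.56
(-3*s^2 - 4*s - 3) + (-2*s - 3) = -3*s^2 - 6*s - 6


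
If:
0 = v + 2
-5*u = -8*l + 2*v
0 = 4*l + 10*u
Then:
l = -2/5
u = 4/25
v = -2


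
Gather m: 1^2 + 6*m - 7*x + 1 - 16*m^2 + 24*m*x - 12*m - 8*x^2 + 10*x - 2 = -16*m^2 + m*(24*x - 6) - 8*x^2 + 3*x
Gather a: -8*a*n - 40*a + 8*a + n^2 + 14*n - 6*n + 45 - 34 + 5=a*(-8*n - 32) + n^2 + 8*n + 16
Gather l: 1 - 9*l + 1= 2 - 9*l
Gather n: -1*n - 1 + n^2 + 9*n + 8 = n^2 + 8*n + 7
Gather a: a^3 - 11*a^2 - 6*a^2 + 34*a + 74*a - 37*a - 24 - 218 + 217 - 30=a^3 - 17*a^2 + 71*a - 55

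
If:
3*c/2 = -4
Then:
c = -8/3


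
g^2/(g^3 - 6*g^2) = 1/(g - 6)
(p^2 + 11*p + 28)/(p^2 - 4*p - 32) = (p + 7)/(p - 8)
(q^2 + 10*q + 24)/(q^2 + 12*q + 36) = (q + 4)/(q + 6)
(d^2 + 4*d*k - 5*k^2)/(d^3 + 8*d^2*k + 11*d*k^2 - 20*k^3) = 1/(d + 4*k)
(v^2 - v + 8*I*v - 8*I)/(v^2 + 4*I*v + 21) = (v^2 - v + 8*I*v - 8*I)/(v^2 + 4*I*v + 21)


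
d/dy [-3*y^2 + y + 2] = 1 - 6*y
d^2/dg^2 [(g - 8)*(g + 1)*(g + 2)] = 6*g - 10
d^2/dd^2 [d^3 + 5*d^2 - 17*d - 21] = 6*d + 10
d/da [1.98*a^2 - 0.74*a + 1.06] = 3.96*a - 0.74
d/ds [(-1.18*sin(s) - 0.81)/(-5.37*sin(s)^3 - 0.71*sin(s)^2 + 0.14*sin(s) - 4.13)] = (-12.6732*sin(s)^3 - 13.8869*sin(s)^2 - 1.1502*sin(s) + 4.9868)*cos(s)/(28.8369*sin(s)^6 + 7.6254*sin(s)^5 - 0.9995*sin(s)^4 + 44.1574*sin(s)^3 + 5.8842*sin(s)^2 - 1.1564*sin(s) + 17.0569)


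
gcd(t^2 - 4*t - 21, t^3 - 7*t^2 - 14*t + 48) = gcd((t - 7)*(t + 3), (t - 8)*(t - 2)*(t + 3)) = t + 3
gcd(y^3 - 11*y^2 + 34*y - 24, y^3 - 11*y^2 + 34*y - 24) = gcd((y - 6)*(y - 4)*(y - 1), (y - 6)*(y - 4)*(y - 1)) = y^3 - 11*y^2 + 34*y - 24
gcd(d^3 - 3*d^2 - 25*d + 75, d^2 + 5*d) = d + 5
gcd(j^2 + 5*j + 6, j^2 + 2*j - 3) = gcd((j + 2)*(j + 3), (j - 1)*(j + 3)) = j + 3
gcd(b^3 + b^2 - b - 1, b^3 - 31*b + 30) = b - 1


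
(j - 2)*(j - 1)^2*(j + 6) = j^4 + 2*j^3 - 19*j^2 + 28*j - 12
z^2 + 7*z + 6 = (z + 1)*(z + 6)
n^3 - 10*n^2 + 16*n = n*(n - 8)*(n - 2)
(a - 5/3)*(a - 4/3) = a^2 - 3*a + 20/9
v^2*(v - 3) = v^3 - 3*v^2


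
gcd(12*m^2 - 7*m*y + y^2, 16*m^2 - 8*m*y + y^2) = -4*m + y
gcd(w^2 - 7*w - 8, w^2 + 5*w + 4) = w + 1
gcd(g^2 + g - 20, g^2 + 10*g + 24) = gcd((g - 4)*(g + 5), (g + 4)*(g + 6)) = 1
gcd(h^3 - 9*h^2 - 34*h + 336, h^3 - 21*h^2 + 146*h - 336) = h^2 - 15*h + 56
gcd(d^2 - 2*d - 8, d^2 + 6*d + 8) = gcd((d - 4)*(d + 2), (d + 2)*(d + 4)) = d + 2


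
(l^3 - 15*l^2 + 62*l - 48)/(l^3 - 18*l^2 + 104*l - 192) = (l - 1)/(l - 4)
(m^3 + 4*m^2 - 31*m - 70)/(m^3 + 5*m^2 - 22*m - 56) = (m - 5)/(m - 4)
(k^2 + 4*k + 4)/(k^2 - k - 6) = (k + 2)/(k - 3)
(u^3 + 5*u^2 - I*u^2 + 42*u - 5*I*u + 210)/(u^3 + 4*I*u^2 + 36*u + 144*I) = (u^2 + u*(5 - 7*I) - 35*I)/(u^2 - 2*I*u + 24)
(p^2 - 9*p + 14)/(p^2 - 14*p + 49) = (p - 2)/(p - 7)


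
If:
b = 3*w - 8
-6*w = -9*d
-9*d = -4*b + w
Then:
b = 56/5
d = 64/15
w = 32/5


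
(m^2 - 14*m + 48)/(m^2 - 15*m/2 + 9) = 2*(m - 8)/(2*m - 3)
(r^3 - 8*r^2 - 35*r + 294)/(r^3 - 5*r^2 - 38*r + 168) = (r - 7)/(r - 4)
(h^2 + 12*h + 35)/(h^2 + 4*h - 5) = (h + 7)/(h - 1)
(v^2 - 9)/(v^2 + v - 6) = (v - 3)/(v - 2)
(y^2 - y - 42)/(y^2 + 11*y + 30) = (y - 7)/(y + 5)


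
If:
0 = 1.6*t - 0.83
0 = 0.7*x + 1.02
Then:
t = 0.52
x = -1.46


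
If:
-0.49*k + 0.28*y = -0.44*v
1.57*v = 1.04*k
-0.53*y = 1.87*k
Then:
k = 0.00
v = 0.00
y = 0.00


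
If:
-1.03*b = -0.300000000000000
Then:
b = 0.29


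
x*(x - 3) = x^2 - 3*x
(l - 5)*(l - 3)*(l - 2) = l^3 - 10*l^2 + 31*l - 30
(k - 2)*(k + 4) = k^2 + 2*k - 8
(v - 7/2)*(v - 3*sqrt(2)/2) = v^2 - 7*v/2 - 3*sqrt(2)*v/2 + 21*sqrt(2)/4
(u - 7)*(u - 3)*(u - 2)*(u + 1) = u^4 - 11*u^3 + 29*u^2 - u - 42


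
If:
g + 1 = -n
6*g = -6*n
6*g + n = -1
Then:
No Solution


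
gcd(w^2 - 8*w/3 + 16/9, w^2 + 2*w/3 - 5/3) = 1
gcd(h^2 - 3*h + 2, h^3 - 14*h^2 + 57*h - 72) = 1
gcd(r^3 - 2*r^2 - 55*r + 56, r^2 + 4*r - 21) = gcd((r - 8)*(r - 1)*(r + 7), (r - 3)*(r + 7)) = r + 7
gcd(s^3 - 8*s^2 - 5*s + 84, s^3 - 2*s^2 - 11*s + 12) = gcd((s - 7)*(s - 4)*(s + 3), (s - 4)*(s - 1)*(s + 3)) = s^2 - s - 12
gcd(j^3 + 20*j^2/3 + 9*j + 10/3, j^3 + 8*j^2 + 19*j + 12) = j + 1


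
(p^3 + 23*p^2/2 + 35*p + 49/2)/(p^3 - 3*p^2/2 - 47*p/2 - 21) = (p + 7)/(p - 6)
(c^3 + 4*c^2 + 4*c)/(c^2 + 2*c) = c + 2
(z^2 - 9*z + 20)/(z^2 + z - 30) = (z - 4)/(z + 6)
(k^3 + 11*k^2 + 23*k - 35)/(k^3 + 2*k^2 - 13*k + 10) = (k + 7)/(k - 2)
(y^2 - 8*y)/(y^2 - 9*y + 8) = y/(y - 1)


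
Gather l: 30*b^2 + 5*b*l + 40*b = 30*b^2 + 5*b*l + 40*b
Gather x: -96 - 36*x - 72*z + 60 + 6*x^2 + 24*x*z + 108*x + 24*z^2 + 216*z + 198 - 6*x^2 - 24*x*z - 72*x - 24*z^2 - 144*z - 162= 0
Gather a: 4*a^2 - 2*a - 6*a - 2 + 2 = 4*a^2 - 8*a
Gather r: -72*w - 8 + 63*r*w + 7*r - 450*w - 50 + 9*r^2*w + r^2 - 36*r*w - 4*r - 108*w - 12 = r^2*(9*w + 1) + r*(27*w + 3) - 630*w - 70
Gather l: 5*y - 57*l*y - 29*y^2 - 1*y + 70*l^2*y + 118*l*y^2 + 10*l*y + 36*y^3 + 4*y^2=70*l^2*y + l*(118*y^2 - 47*y) + 36*y^3 - 25*y^2 + 4*y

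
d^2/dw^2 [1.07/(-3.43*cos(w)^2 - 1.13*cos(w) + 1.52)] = (50.353772*(1 - cos(w)^2)^2 + 12.441639*cos(w)^3 + 48.857377*cos(w)^2 - 23.045446*cos(w) - 64.243442)/(3.43*cos(w)^2 + 1.13*cos(w) - 1.52)^3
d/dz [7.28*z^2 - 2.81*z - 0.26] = 14.56*z - 2.81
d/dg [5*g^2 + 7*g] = 10*g + 7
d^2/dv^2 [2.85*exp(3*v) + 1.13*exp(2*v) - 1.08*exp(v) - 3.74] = (25.65*exp(2*v) + 4.52*exp(v) - 1.08)*exp(v)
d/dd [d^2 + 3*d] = 2*d + 3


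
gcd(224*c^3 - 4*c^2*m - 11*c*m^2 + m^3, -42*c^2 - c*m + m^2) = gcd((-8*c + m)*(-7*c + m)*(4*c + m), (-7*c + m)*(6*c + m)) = 7*c - m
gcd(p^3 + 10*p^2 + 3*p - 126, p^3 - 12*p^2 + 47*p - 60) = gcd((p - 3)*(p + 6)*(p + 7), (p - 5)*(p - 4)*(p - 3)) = p - 3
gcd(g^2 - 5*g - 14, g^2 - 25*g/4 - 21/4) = g - 7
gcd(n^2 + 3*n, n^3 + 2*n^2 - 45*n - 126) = n + 3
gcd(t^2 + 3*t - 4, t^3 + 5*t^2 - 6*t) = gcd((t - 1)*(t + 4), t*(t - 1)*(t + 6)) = t - 1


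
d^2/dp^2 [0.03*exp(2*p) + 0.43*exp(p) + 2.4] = (0.12*exp(p) + 0.43)*exp(p)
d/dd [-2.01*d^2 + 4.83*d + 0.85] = 4.83 - 4.02*d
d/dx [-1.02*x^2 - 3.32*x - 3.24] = -2.04*x - 3.32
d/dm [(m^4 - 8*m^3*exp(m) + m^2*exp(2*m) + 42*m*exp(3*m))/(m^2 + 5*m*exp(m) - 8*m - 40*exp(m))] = (-m*(m^3 - 8*m^2*exp(m) + m*exp(2*m) + 42*exp(3*m))*(5*m*exp(m) + 2*m - 35*exp(m) - 8) + 2*(m^2 + 5*m*exp(m) - 8*m - 40*exp(m))*(-4*m^3*exp(m) + 2*m^3 + m^2*exp(2*m) - 12*m^2*exp(m) + 63*m*exp(3*m) + m*exp(2*m) + 21*exp(3*m)))/(m^2 + 5*m*exp(m) - 8*m - 40*exp(m))^2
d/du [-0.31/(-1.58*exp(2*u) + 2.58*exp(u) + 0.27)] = (0.7998 - 0.9796*exp(u))*exp(u)/(-1.58*exp(2*u) + 2.58*exp(u) + 0.27)^2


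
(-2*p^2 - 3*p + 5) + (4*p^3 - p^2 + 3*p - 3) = 4*p^3 - 3*p^2 + 2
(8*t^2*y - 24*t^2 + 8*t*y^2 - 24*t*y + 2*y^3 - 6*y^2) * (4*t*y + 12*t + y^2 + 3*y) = 32*t^3*y^2 - 288*t^3 + 40*t^2*y^3 - 360*t^2*y + 16*t*y^4 - 144*t*y^2 + 2*y^5 - 18*y^3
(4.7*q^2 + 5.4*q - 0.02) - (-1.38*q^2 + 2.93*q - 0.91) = 6.08*q^2 + 2.47*q + 0.89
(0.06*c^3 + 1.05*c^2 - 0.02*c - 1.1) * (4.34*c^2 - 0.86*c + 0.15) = 0.2604*c^5 + 4.5054*c^4 - 0.9808*c^3 - 4.5993*c^2 + 0.943*c - 0.165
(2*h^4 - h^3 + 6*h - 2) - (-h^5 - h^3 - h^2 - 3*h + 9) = h^5 + 2*h^4 + h^2 + 9*h - 11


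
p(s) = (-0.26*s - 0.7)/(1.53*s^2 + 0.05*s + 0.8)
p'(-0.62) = -0.73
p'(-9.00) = 0.00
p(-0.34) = -0.64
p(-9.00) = 0.01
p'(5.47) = 0.01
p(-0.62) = -0.40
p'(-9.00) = 0.00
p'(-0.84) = -0.50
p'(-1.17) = -0.27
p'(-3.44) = -0.01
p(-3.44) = 0.01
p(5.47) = -0.05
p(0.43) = -0.74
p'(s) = (-3.06*s - 0.05)*(-0.26*s - 0.7)/(1.53*s^2 + 0.05*s + 0.8)^2 - 0.26/(1.53*s^2 + 0.05*s + 0.8) = (0.3978*s^2 + 2.142*s - 0.173)/(2.3409*s^4 + 0.153*s^3 + 2.4505*s^2 + 0.08*s + 0.64)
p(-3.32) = 0.01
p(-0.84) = -0.26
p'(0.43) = 0.67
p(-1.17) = -0.14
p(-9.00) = 0.01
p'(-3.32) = -0.01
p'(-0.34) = -0.93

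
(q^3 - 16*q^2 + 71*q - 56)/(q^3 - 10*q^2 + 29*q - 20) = (q^2 - 15*q + 56)/(q^2 - 9*q + 20)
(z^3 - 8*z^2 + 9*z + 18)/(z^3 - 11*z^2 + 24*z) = (z^2 - 5*z - 6)/(z*(z - 8))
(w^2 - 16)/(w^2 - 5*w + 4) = (w + 4)/(w - 1)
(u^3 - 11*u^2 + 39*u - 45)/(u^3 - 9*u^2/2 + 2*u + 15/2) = 2*(u^2 - 8*u + 15)/(2*u^2 - 3*u - 5)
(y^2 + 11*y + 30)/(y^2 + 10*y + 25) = (y + 6)/(y + 5)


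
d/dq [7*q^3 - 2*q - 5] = 21*q^2 - 2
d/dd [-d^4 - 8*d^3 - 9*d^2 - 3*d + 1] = -4*d^3 - 24*d^2 - 18*d - 3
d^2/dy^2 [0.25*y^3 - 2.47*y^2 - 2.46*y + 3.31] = 1.5*y - 4.94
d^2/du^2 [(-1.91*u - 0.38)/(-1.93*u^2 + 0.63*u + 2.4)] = ((0.9398 - 22.1178*u)*(-1.93*u^2 + 0.63*u + 2.4) - (1.91*u + 0.38)*(3.86*u - 0.63)*(7.72*u - 1.26))/(-1.93*u^2 + 0.63*u + 2.4)^3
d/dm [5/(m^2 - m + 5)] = 5*(1 - 2*m)/(m^2 - m + 5)^2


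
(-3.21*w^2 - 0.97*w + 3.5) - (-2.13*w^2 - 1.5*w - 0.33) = -1.08*w^2 + 0.53*w + 3.83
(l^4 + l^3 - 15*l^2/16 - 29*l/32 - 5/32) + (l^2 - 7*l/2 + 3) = l^4 + l^3 + l^2/16 - 141*l/32 + 91/32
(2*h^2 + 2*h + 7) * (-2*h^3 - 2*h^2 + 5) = -4*h^5 - 8*h^4 - 18*h^3 - 4*h^2 + 10*h + 35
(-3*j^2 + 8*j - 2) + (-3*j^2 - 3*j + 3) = -6*j^2 + 5*j + 1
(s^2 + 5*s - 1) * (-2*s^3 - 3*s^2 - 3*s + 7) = -2*s^5 - 13*s^4 - 16*s^3 - 5*s^2 + 38*s - 7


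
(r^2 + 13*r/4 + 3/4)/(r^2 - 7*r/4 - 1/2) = (r + 3)/(r - 2)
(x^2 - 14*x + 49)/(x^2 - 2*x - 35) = (x - 7)/(x + 5)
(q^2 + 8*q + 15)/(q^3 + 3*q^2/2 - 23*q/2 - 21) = 2*(q + 5)/(2*q^2 - 3*q - 14)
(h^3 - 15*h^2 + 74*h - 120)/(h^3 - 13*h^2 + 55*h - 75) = (h^2 - 10*h + 24)/(h^2 - 8*h + 15)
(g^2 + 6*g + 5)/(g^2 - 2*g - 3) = (g + 5)/(g - 3)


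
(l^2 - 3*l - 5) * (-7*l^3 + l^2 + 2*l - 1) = -7*l^5 + 22*l^4 + 34*l^3 - 12*l^2 - 7*l + 5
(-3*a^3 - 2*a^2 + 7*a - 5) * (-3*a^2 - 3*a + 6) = 9*a^5 + 15*a^4 - 33*a^3 - 18*a^2 + 57*a - 30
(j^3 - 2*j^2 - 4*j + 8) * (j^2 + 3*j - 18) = j^5 + j^4 - 28*j^3 + 32*j^2 + 96*j - 144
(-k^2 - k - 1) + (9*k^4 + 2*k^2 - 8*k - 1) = 9*k^4 + k^2 - 9*k - 2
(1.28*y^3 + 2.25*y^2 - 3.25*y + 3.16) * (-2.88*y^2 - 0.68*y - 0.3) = -3.6864*y^5 - 7.3504*y^4 + 7.446*y^3 - 7.5658*y^2 - 1.1738*y - 0.948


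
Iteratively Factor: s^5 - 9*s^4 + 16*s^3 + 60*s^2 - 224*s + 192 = (s - 2)*(s^4 - 7*s^3 + 2*s^2 + 64*s - 96) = (s - 4)*(s - 2)*(s^3 - 3*s^2 - 10*s + 24) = (s - 4)*(s - 2)*(s + 3)*(s^2 - 6*s + 8) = (s - 4)*(s - 2)^2*(s + 3)*(s - 4)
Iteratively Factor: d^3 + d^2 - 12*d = (d - 3)*(d^2 + 4*d) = (d - 3)*(d + 4)*(d)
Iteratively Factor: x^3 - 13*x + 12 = (x - 3)*(x^2 + 3*x - 4) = (x - 3)*(x + 4)*(x - 1)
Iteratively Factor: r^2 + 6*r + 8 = (r + 2)*(r + 4)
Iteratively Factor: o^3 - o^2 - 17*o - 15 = (o - 5)*(o^2 + 4*o + 3) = (o - 5)*(o + 1)*(o + 3)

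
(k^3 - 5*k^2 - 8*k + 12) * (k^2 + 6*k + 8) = k^5 + k^4 - 30*k^3 - 76*k^2 + 8*k + 96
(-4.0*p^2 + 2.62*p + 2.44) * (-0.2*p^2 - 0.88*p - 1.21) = 0.8*p^4 + 2.996*p^3 + 2.0464*p^2 - 5.3174*p - 2.9524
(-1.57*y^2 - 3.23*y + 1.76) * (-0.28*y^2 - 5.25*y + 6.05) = 0.4396*y^4 + 9.1469*y^3 + 6.9662*y^2 - 28.7815*y + 10.648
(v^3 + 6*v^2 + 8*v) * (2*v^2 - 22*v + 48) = 2*v^5 - 10*v^4 - 68*v^3 + 112*v^2 + 384*v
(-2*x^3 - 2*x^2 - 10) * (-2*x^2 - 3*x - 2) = 4*x^5 + 10*x^4 + 10*x^3 + 24*x^2 + 30*x + 20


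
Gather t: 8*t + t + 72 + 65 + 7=9*t + 144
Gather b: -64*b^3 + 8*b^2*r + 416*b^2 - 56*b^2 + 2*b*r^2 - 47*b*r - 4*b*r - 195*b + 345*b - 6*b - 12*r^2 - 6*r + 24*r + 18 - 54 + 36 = -64*b^3 + b^2*(8*r + 360) + b*(2*r^2 - 51*r + 144) - 12*r^2 + 18*r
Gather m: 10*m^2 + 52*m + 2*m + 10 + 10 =10*m^2 + 54*m + 20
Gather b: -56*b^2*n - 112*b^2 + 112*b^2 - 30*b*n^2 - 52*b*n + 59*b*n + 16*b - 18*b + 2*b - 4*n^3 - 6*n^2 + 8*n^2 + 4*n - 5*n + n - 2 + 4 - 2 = -56*b^2*n + b*(-30*n^2 + 7*n) - 4*n^3 + 2*n^2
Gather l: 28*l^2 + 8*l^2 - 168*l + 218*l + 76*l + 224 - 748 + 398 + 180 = 36*l^2 + 126*l + 54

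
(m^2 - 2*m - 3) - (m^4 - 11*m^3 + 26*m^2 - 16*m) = -m^4 + 11*m^3 - 25*m^2 + 14*m - 3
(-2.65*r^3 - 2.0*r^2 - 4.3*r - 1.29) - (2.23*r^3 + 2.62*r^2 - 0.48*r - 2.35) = -4.88*r^3 - 4.62*r^2 - 3.82*r + 1.06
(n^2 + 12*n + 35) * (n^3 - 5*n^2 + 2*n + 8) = n^5 + 7*n^4 - 23*n^3 - 143*n^2 + 166*n + 280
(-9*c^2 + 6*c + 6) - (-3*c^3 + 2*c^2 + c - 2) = 3*c^3 - 11*c^2 + 5*c + 8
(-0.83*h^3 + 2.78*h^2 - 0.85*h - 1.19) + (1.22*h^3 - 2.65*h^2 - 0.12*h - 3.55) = 0.39*h^3 + 0.13*h^2 - 0.97*h - 4.74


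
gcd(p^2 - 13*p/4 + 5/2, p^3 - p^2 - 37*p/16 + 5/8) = p - 2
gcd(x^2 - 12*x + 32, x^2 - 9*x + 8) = x - 8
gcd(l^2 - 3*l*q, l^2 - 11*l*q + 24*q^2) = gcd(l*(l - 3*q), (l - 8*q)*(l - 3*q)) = -l + 3*q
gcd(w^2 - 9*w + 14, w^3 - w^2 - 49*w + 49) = w - 7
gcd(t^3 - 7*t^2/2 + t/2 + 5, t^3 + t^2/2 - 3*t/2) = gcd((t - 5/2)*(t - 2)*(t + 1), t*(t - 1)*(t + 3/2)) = 1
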